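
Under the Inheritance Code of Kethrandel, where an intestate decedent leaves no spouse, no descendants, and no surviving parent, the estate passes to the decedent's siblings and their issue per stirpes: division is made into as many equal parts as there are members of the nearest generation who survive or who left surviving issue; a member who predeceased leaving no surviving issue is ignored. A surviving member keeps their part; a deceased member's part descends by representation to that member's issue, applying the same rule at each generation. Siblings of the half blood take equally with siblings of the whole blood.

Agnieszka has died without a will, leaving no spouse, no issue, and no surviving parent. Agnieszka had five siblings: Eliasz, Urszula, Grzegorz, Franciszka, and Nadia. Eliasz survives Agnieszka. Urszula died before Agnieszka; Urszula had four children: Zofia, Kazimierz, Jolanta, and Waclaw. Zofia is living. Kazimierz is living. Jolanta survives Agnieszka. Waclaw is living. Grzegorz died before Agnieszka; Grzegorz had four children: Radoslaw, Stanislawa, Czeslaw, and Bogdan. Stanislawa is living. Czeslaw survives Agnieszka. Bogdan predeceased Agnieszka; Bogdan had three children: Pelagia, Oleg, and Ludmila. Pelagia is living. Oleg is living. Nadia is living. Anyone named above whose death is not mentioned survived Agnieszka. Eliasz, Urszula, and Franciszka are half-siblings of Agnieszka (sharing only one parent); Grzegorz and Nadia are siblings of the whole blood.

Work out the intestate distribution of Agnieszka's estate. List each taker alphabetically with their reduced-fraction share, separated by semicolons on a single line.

No spouse, descendants, or parent survives, so the estate passes to Agnieszka's siblings per stirpes.
Half-blood and whole-blood siblings take equally under the stated rule.
The estate is divided into 5 equal shares of 1/5 among Eliasz, Urszula, Grzegorz, Franciszka, Nadia.
Eliasz is living and takes 1/5.
Urszula predeceased; the 1/5 allotted to Urszula's branch passes to Urszula's issue by representation.
The 1/5 is divided into 4 equal shares of 1/20 among Zofia, Kazimierz, Jolanta, Waclaw.
Zofia is living and takes 1/20.
Kazimierz is living and takes 1/20.
Jolanta is living and takes 1/20.
Waclaw is living and takes 1/20.
Grzegorz predeceased; the 1/5 allotted to Grzegorz's branch passes to Grzegorz's issue by representation.
The 1/5 is divided into 4 equal shares of 1/20 among Radoslaw, Stanislawa, Czeslaw, Bogdan.
Radoslaw is living and takes 1/20.
Stanislawa is living and takes 1/20.
Czeslaw is living and takes 1/20.
Bogdan predeceased; the 1/20 allotted to Bogdan's branch passes to Bogdan's issue by representation.
The 1/20 is divided into 3 equal shares of 1/60 among Pelagia, Oleg, Ludmila.
Pelagia is living and takes 1/60.
Oleg is living and takes 1/60.
Ludmila is living and takes 1/60.
Franciszka is living and takes 1/5.
Nadia is living and takes 1/5.

Czeslaw 1/20; Eliasz 1/5; Franciszka 1/5; Jolanta 1/20; Kazimierz 1/20; Ludmila 1/60; Nadia 1/5; Oleg 1/60; Pelagia 1/60; Radoslaw 1/20; Stanislawa 1/20; Waclaw 1/20; Zofia 1/20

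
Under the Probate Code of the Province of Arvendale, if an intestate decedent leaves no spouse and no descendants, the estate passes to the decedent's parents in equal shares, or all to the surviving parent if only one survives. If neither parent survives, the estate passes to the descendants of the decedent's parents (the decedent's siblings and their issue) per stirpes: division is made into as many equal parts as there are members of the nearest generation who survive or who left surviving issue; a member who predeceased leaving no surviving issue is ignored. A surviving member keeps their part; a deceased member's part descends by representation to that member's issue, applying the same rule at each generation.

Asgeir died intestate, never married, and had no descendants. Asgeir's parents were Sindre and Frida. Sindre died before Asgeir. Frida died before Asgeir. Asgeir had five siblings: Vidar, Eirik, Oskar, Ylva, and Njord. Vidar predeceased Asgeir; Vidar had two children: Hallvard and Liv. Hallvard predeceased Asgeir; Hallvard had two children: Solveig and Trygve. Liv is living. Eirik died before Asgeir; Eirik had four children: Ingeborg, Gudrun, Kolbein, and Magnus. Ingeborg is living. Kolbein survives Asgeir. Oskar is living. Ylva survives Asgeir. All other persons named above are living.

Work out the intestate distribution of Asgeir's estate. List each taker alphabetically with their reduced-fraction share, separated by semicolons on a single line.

Neither parent survives and there are no descendants, so the estate passes to Asgeir's siblings and their issue per stirpes.
The estate is divided into 5 equal shares of 1/5 among Vidar, Eirik, Oskar, Ylva, Njord.
Vidar predeceased; the 1/5 allotted to Vidar's branch passes to Vidar's issue by representation.
The 1/5 is divided into 2 equal shares of 1/10 among Hallvard, Liv.
Hallvard predeceased; the 1/10 allotted to Hallvard's branch passes to Hallvard's issue by representation.
The 1/10 is divided into 2 equal shares of 1/20 among Solveig, Trygve.
Solveig is living and takes 1/20.
Trygve is living and takes 1/20.
Liv is living and takes 1/10.
Eirik predeceased; the 1/5 allotted to Eirik's branch passes to Eirik's issue by representation.
The 1/5 is divided into 4 equal shares of 1/20 among Ingeborg, Gudrun, Kolbein, Magnus.
Ingeborg is living and takes 1/20.
Gudrun is living and takes 1/20.
Kolbein is living and takes 1/20.
Magnus is living and takes 1/20.
Oskar is living and takes 1/5.
Ylva is living and takes 1/5.
Njord is living and takes 1/5.

Gudrun 1/20; Ingeborg 1/20; Kolbein 1/20; Liv 1/10; Magnus 1/20; Njord 1/5; Oskar 1/5; Solveig 1/20; Trygve 1/20; Ylva 1/5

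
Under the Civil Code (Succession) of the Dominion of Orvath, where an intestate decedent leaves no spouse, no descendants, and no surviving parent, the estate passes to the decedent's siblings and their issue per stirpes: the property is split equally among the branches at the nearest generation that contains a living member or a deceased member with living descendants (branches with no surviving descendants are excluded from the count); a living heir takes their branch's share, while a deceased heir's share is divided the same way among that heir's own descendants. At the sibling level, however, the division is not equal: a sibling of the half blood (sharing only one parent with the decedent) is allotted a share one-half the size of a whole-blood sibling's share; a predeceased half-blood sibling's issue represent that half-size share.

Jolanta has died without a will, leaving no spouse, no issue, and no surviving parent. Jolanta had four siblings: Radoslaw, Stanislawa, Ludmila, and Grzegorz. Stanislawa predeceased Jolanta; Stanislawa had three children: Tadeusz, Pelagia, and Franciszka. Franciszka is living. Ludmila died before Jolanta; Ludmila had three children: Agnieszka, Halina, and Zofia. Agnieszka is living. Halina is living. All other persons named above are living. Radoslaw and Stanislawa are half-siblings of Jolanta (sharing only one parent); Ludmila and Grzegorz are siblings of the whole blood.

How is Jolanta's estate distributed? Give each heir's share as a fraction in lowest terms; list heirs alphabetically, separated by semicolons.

Agnieszka 1/9; Franciszka 1/18; Grzegorz 1/3; Halina 1/9; Pelagia 1/18; Radoslaw 1/6; Tadeusz 1/18; Zofia 1/9

No spouse, descendants, or parent survives, so the estate passes to Jolanta's siblings per stirpes.
Half-blood siblings count for one-half the weight of whole-blood siblings at the initial division.
Dividing 1 in proportion to weights (total weight 3): Radoslaw (weight 1/2) → 1/6; Stanislawa (weight 1/2) → 1/6; Ludmila (weight 1) → 1/3; Grzegorz (weight 1) → 1/3.
Radoslaw is living and takes 1/6.
Stanislawa predeceased; the 1/6 allotted to Stanislawa's branch passes to Stanislawa's issue by representation.
The 1/6 is divided into 3 equal shares of 1/18 among Tadeusz, Pelagia, Franciszka.
Tadeusz is living and takes 1/18.
Pelagia is living and takes 1/18.
Franciszka is living and takes 1/18.
Ludmila predeceased; the 1/3 allotted to Ludmila's branch passes to Ludmila's issue by representation.
The 1/3 is divided into 3 equal shares of 1/9 among Agnieszka, Halina, Zofia.
Agnieszka is living and takes 1/9.
Halina is living and takes 1/9.
Zofia is living and takes 1/9.
Grzegorz is living and takes 1/3.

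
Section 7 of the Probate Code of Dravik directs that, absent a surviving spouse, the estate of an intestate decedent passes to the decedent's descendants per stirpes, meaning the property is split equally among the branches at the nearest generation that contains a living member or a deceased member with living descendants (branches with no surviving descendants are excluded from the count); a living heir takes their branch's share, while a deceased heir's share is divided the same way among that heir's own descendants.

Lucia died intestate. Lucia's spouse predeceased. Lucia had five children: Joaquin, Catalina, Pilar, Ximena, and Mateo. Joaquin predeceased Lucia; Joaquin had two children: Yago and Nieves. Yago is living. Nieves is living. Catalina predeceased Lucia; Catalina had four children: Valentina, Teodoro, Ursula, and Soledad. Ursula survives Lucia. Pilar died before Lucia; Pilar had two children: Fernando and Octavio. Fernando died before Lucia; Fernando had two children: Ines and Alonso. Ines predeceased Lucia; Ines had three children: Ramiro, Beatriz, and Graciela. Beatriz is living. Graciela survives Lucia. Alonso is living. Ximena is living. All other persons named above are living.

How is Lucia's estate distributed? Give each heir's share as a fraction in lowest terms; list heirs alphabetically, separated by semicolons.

There is no surviving spouse, so the entire estate passes to Lucia's descendants per stirpes.
The estate is divided into 5 equal shares of 1/5 among Joaquin, Catalina, Pilar, Ximena, Mateo.
Joaquin predeceased; the 1/5 allotted to Joaquin's branch passes to Joaquin's issue by representation.
The 1/5 is divided into 2 equal shares of 1/10 among Yago, Nieves.
Yago is living and takes 1/10.
Nieves is living and takes 1/10.
Catalina predeceased; the 1/5 allotted to Catalina's branch passes to Catalina's issue by representation.
The 1/5 is divided into 4 equal shares of 1/20 among Valentina, Teodoro, Ursula, Soledad.
Valentina is living and takes 1/20.
Teodoro is living and takes 1/20.
Ursula is living and takes 1/20.
Soledad is living and takes 1/20.
Pilar predeceased; the 1/5 allotted to Pilar's branch passes to Pilar's issue by representation.
The 1/5 is divided into 2 equal shares of 1/10 among Fernando, Octavio.
Fernando predeceased; the 1/10 allotted to Fernando's branch passes to Fernando's issue by representation.
The 1/10 is divided into 2 equal shares of 1/20 among Ines, Alonso.
Ines predeceased; the 1/20 allotted to Ines's branch passes to Ines's issue by representation.
The 1/20 is divided into 3 equal shares of 1/60 among Ramiro, Beatriz, Graciela.
Ramiro is living and takes 1/60.
Beatriz is living and takes 1/60.
Graciela is living and takes 1/60.
Alonso is living and takes 1/20.
Octavio is living and takes 1/10.
Ximena is living and takes 1/5.
Mateo is living and takes 1/5.

Alonso 1/20; Beatriz 1/60; Graciela 1/60; Mateo 1/5; Nieves 1/10; Octavio 1/10; Ramiro 1/60; Soledad 1/20; Teodoro 1/20; Ursula 1/20; Valentina 1/20; Ximena 1/5; Yago 1/10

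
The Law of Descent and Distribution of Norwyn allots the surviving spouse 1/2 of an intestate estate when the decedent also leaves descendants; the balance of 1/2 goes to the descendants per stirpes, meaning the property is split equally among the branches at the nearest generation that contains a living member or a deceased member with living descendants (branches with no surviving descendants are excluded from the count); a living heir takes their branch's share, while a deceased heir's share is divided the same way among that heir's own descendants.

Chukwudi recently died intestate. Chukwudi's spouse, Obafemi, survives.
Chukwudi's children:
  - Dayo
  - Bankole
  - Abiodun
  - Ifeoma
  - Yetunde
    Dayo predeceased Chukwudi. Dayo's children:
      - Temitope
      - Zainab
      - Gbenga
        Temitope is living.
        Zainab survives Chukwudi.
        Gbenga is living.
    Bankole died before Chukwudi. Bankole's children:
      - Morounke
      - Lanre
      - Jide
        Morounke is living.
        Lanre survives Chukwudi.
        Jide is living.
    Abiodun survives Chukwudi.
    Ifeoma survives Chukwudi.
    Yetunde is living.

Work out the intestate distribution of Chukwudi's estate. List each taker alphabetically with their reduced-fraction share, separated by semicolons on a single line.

Abiodun 1/10; Gbenga 1/30; Ifeoma 1/10; Jide 1/30; Lanre 1/30; Morounke 1/30; Obafemi 1/2; Temitope 1/30; Yetunde 1/10; Zainab 1/30

Obafemi, as surviving spouse, takes 1/2.
The remaining 1/2 passes to Chukwudi's descendants per stirpes.
The 1/2 is divided into 5 equal shares of 1/10 among Dayo, Bankole, Abiodun, Ifeoma, Yetunde.
Dayo predeceased; the 1/10 allotted to Dayo's branch passes to Dayo's issue by representation.
The 1/10 is divided into 3 equal shares of 1/30 among Temitope, Zainab, Gbenga.
Temitope is living and takes 1/30.
Zainab is living and takes 1/30.
Gbenga is living and takes 1/30.
Bankole predeceased; the 1/10 allotted to Bankole's branch passes to Bankole's issue by representation.
The 1/10 is divided into 3 equal shares of 1/30 among Morounke, Lanre, Jide.
Morounke is living and takes 1/30.
Lanre is living and takes 1/30.
Jide is living and takes 1/30.
Abiodun is living and takes 1/10.
Ifeoma is living and takes 1/10.
Yetunde is living and takes 1/10.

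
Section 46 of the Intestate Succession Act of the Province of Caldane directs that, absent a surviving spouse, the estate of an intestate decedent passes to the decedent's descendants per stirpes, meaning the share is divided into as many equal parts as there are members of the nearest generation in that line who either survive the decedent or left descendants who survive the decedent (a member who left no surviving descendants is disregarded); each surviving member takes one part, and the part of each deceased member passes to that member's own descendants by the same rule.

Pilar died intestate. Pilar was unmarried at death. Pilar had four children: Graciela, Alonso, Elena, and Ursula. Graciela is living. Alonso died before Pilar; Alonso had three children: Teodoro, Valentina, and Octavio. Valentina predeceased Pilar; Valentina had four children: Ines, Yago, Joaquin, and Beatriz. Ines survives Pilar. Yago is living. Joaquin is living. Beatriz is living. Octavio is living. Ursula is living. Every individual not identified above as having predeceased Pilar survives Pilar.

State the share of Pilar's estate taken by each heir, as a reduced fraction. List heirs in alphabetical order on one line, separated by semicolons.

There is no surviving spouse, so the entire estate passes to Pilar's descendants per stirpes.
The estate is divided into 4 equal shares of 1/4 among Graciela, Alonso, Elena, Ursula.
Graciela is living and takes 1/4.
Alonso predeceased; the 1/4 allotted to Alonso's branch passes to Alonso's issue by representation.
The 1/4 is divided into 3 equal shares of 1/12 among Teodoro, Valentina, Octavio.
Teodoro is living and takes 1/12.
Valentina predeceased; the 1/12 allotted to Valentina's branch passes to Valentina's issue by representation.
The 1/12 is divided into 4 equal shares of 1/48 among Ines, Yago, Joaquin, Beatriz.
Ines is living and takes 1/48.
Yago is living and takes 1/48.
Joaquin is living and takes 1/48.
Beatriz is living and takes 1/48.
Octavio is living and takes 1/12.
Elena is living and takes 1/4.
Ursula is living and takes 1/4.

Beatriz 1/48; Elena 1/4; Graciela 1/4; Ines 1/48; Joaquin 1/48; Octavio 1/12; Teodoro 1/12; Ursula 1/4; Yago 1/48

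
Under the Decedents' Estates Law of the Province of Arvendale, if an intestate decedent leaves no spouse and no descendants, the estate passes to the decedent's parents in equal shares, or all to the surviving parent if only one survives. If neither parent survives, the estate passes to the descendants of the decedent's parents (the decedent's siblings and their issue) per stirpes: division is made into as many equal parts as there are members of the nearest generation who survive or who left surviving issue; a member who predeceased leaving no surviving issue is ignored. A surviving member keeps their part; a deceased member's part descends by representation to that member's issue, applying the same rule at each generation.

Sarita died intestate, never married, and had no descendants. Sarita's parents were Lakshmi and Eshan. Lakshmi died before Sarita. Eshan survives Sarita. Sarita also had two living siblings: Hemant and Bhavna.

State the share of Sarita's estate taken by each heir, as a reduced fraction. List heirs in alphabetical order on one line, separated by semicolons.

Eshan 1

Only one parent, Eshan, survives, so Eshan takes the entire estate. The siblings take nothing because a surviving parent has priority.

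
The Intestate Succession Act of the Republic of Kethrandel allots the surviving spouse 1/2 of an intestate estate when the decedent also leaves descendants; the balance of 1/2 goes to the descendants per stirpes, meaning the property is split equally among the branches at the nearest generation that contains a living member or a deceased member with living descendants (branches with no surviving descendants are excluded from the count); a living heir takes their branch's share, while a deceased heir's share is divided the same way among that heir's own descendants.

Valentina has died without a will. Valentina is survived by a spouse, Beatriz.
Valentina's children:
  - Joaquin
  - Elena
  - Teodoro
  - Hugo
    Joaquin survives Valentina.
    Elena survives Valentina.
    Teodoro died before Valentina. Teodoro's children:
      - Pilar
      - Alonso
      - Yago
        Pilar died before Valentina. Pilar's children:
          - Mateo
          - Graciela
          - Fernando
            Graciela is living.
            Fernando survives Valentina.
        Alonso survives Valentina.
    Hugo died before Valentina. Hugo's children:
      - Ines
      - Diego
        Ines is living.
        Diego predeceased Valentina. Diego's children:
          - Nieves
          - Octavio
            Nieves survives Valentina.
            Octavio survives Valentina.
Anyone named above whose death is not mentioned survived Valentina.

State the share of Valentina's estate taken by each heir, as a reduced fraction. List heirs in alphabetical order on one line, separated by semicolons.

Alonso 1/24; Beatriz 1/2; Elena 1/8; Fernando 1/72; Graciela 1/72; Ines 1/16; Joaquin 1/8; Mateo 1/72; Nieves 1/32; Octavio 1/32; Yago 1/24

Beatriz, as surviving spouse, takes 1/2.
The remaining 1/2 passes to Valentina's descendants per stirpes.
The 1/2 is divided into 4 equal shares of 1/8 among Joaquin, Elena, Teodoro, Hugo.
Joaquin is living and takes 1/8.
Elena is living and takes 1/8.
Teodoro predeceased; the 1/8 allotted to Teodoro's branch passes to Teodoro's issue by representation.
The 1/8 is divided into 3 equal shares of 1/24 among Pilar, Alonso, Yago.
Pilar predeceased; the 1/24 allotted to Pilar's branch passes to Pilar's issue by representation.
The 1/24 is divided into 3 equal shares of 1/72 among Mateo, Graciela, Fernando.
Mateo is living and takes 1/72.
Graciela is living and takes 1/72.
Fernando is living and takes 1/72.
Alonso is living and takes 1/24.
Yago is living and takes 1/24.
Hugo predeceased; the 1/8 allotted to Hugo's branch passes to Hugo's issue by representation.
The 1/8 is divided into 2 equal shares of 1/16 among Ines, Diego.
Ines is living and takes 1/16.
Diego predeceased; the 1/16 allotted to Diego's branch passes to Diego's issue by representation.
The 1/16 is divided into 2 equal shares of 1/32 among Nieves, Octavio.
Nieves is living and takes 1/32.
Octavio is living and takes 1/32.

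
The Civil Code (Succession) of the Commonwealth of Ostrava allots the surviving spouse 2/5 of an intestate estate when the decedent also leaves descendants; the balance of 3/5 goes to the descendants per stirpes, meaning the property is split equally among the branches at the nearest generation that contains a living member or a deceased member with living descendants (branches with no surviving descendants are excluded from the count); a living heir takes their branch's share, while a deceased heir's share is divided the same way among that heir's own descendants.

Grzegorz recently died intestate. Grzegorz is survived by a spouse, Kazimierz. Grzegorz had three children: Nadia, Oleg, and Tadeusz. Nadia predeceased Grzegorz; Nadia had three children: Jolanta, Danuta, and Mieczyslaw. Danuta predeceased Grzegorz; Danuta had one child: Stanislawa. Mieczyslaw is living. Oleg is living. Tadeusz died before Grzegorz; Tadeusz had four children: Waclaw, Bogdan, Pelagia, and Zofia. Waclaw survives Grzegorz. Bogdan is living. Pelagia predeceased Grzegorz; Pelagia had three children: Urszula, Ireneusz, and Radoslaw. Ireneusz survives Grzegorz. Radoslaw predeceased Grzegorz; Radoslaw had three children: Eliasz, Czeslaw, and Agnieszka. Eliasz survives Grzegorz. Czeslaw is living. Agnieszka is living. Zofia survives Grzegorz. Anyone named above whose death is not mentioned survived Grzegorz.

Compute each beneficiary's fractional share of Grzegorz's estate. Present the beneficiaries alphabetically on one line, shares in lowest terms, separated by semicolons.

Kazimierz, as surviving spouse, takes 2/5.
The remaining 3/5 passes to Grzegorz's descendants per stirpes.
The 3/5 is divided into 3 equal shares of 1/5 among Nadia, Oleg, Tadeusz.
Nadia predeceased; the 1/5 allotted to Nadia's branch passes to Nadia's issue by representation.
The 1/5 is divided into 3 equal shares of 1/15 among Jolanta, Danuta, Mieczyslaw.
Jolanta is living and takes 1/15.
Danuta predeceased; the 1/15 allotted to Danuta's branch passes to Danuta's issue by representation.
Stanislawa is the sole taker at this level and receives the full 1/15.
Mieczyslaw is living and takes 1/15.
Oleg is living and takes 1/5.
Tadeusz predeceased; the 1/5 allotted to Tadeusz's branch passes to Tadeusz's issue by representation.
The 1/5 is divided into 4 equal shares of 1/20 among Waclaw, Bogdan, Pelagia, Zofia.
Waclaw is living and takes 1/20.
Bogdan is living and takes 1/20.
Pelagia predeceased; the 1/20 allotted to Pelagia's branch passes to Pelagia's issue by representation.
The 1/20 is divided into 3 equal shares of 1/60 among Urszula, Ireneusz, Radoslaw.
Urszula is living and takes 1/60.
Ireneusz is living and takes 1/60.
Radoslaw predeceased; the 1/60 allotted to Radoslaw's branch passes to Radoslaw's issue by representation.
The 1/60 is divided into 3 equal shares of 1/180 among Eliasz, Czeslaw, Agnieszka.
Eliasz is living and takes 1/180.
Czeslaw is living and takes 1/180.
Agnieszka is living and takes 1/180.
Zofia is living and takes 1/20.

Agnieszka 1/180; Bogdan 1/20; Czeslaw 1/180; Eliasz 1/180; Ireneusz 1/60; Jolanta 1/15; Kazimierz 2/5; Mieczyslaw 1/15; Oleg 1/5; Stanislawa 1/15; Urszula 1/60; Waclaw 1/20; Zofia 1/20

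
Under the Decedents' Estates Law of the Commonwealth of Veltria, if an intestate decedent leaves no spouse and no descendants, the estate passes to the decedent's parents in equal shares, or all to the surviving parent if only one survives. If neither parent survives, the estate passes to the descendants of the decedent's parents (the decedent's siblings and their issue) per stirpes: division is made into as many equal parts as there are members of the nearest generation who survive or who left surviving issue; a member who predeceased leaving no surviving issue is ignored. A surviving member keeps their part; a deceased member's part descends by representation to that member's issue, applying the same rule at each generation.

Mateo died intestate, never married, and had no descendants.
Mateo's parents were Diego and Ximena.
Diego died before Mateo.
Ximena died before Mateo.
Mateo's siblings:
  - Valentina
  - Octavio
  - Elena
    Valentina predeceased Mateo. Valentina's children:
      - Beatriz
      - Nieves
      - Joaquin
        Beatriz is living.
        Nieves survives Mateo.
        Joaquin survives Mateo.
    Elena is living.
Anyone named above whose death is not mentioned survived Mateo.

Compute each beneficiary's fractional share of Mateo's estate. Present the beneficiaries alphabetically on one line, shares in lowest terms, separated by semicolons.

Neither parent survives and there are no descendants, so the estate passes to Mateo's siblings and their issue per stirpes.
The estate is divided into 3 equal shares of 1/3 among Valentina, Octavio, Elena.
Valentina predeceased; the 1/3 allotted to Valentina's branch passes to Valentina's issue by representation.
The 1/3 is divided into 3 equal shares of 1/9 among Beatriz, Nieves, Joaquin.
Beatriz is living and takes 1/9.
Nieves is living and takes 1/9.
Joaquin is living and takes 1/9.
Octavio is living and takes 1/3.
Elena is living and takes 1/3.

Beatriz 1/9; Elena 1/3; Joaquin 1/9; Nieves 1/9; Octavio 1/3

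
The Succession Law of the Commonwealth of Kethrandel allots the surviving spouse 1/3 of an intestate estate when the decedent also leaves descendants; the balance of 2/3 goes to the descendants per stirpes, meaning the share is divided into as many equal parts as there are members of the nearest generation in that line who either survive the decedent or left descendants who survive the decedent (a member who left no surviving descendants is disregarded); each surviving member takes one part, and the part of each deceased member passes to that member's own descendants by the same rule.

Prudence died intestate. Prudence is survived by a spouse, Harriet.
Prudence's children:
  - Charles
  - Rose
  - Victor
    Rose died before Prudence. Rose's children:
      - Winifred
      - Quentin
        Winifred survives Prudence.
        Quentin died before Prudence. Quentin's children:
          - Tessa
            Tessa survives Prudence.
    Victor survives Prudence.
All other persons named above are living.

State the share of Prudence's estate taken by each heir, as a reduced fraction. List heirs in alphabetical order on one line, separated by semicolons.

Charles 2/9; Harriet 1/3; Tessa 1/9; Victor 2/9; Winifred 1/9

Harriet, as surviving spouse, takes 1/3.
The remaining 2/3 passes to Prudence's descendants per stirpes.
The 2/3 is divided into 3 equal shares of 2/9 among Charles, Rose, Victor.
Charles is living and takes 2/9.
Rose predeceased; the 2/9 allotted to Rose's branch passes to Rose's issue by representation.
The 2/9 is divided into 2 equal shares of 1/9 among Winifred, Quentin.
Winifred is living and takes 1/9.
Quentin predeceased; the 1/9 allotted to Quentin's branch passes to Quentin's issue by representation.
Tessa is the sole taker at this level and receives the full 1/9.
Victor is living and takes 2/9.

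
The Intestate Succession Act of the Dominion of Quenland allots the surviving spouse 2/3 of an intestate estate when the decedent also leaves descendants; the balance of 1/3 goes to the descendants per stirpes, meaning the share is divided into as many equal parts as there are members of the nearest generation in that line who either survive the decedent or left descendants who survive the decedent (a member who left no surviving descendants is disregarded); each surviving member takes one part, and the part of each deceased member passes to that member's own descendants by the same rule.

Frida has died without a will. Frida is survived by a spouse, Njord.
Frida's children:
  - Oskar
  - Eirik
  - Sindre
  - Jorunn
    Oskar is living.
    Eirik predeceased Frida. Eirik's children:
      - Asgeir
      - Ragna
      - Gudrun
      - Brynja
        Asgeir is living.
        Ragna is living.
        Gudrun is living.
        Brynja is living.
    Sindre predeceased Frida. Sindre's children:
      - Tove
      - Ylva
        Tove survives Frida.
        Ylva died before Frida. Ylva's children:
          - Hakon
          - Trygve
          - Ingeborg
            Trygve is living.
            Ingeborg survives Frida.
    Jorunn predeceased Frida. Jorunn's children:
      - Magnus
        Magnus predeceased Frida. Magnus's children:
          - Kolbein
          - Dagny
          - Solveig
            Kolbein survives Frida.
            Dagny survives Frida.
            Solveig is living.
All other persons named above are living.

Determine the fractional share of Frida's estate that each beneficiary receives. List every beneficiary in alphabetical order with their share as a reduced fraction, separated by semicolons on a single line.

Njord, as surviving spouse, takes 2/3.
The remaining 1/3 passes to Frida's descendants per stirpes.
The 1/3 is divided into 4 equal shares of 1/12 among Oskar, Eirik, Sindre, Jorunn.
Oskar is living and takes 1/12.
Eirik predeceased; the 1/12 allotted to Eirik's branch passes to Eirik's issue by representation.
The 1/12 is divided into 4 equal shares of 1/48 among Asgeir, Ragna, Gudrun, Brynja.
Asgeir is living and takes 1/48.
Ragna is living and takes 1/48.
Gudrun is living and takes 1/48.
Brynja is living and takes 1/48.
Sindre predeceased; the 1/12 allotted to Sindre's branch passes to Sindre's issue by representation.
The 1/12 is divided into 2 equal shares of 1/24 among Tove, Ylva.
Tove is living and takes 1/24.
Ylva predeceased; the 1/24 allotted to Ylva's branch passes to Ylva's issue by representation.
The 1/24 is divided into 3 equal shares of 1/72 among Hakon, Trygve, Ingeborg.
Hakon is living and takes 1/72.
Trygve is living and takes 1/72.
Ingeborg is living and takes 1/72.
Jorunn predeceased; the 1/12 allotted to Jorunn's branch passes to Jorunn's issue by representation.
Magnus's line is the sole branch at this level, so the full 1/12 passes to Magnus's issue by representation.
The 1/12 is divided into 3 equal shares of 1/36 among Kolbein, Dagny, Solveig.
Kolbein is living and takes 1/36.
Dagny is living and takes 1/36.
Solveig is living and takes 1/36.

Asgeir 1/48; Brynja 1/48; Dagny 1/36; Gudrun 1/48; Hakon 1/72; Ingeborg 1/72; Kolbein 1/36; Njord 2/3; Oskar 1/12; Ragna 1/48; Solveig 1/36; Tove 1/24; Trygve 1/72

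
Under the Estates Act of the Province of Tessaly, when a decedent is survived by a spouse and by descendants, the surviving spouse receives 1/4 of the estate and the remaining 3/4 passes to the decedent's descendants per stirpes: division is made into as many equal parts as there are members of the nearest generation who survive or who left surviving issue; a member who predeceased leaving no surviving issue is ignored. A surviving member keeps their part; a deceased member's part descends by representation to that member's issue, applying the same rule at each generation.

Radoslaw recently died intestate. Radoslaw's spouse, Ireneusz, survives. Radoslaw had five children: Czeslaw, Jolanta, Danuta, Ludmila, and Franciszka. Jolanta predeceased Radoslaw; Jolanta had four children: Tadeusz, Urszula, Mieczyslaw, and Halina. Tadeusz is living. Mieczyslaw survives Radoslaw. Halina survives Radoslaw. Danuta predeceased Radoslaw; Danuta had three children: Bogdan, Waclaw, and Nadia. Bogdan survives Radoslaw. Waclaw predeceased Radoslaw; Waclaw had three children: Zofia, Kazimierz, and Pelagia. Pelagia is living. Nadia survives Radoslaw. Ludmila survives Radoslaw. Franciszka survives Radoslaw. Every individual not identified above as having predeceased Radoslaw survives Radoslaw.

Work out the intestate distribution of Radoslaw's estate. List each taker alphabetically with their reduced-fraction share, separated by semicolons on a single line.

Ireneusz, as surviving spouse, takes 1/4.
The remaining 3/4 passes to Radoslaw's descendants per stirpes.
The 3/4 is divided into 5 equal shares of 3/20 among Czeslaw, Jolanta, Danuta, Ludmila, Franciszka.
Czeslaw is living and takes 3/20.
Jolanta predeceased; the 3/20 allotted to Jolanta's branch passes to Jolanta's issue by representation.
The 3/20 is divided into 4 equal shares of 3/80 among Tadeusz, Urszula, Mieczyslaw, Halina.
Tadeusz is living and takes 3/80.
Urszula is living and takes 3/80.
Mieczyslaw is living and takes 3/80.
Halina is living and takes 3/80.
Danuta predeceased; the 3/20 allotted to Danuta's branch passes to Danuta's issue by representation.
The 3/20 is divided into 3 equal shares of 1/20 among Bogdan, Waclaw, Nadia.
Bogdan is living and takes 1/20.
Waclaw predeceased; the 1/20 allotted to Waclaw's branch passes to Waclaw's issue by representation.
The 1/20 is divided into 3 equal shares of 1/60 among Zofia, Kazimierz, Pelagia.
Zofia is living and takes 1/60.
Kazimierz is living and takes 1/60.
Pelagia is living and takes 1/60.
Nadia is living and takes 1/20.
Ludmila is living and takes 3/20.
Franciszka is living and takes 3/20.

Bogdan 1/20; Czeslaw 3/20; Franciszka 3/20; Halina 3/80; Ireneusz 1/4; Kazimierz 1/60; Ludmila 3/20; Mieczyslaw 3/80; Nadia 1/20; Pelagia 1/60; Tadeusz 3/80; Urszula 3/80; Zofia 1/60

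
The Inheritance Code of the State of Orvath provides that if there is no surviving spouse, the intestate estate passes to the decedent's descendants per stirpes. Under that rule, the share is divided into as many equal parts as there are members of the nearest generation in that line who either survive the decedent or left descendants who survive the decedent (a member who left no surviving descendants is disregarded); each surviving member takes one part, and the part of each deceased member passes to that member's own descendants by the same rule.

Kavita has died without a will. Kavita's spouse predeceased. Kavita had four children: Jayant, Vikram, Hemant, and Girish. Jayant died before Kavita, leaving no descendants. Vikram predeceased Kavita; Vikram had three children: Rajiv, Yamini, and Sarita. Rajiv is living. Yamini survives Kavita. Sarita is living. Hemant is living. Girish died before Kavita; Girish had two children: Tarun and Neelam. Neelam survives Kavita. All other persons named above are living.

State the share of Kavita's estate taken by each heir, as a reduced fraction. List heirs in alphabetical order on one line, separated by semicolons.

Hemant 1/3; Neelam 1/6; Rajiv 1/9; Sarita 1/9; Tarun 1/6; Yamini 1/9

There is no surviving spouse, so the entire estate passes to Kavita's descendants per stirpes.
Jayant left no surviving issue, so that branch lapses and is disregarded.
The estate is divided into 3 equal shares of 1/3 among Vikram, Hemant, Girish.
Vikram predeceased; the 1/3 allotted to Vikram's branch passes to Vikram's issue by representation.
The 1/3 is divided into 3 equal shares of 1/9 among Rajiv, Yamini, Sarita.
Rajiv is living and takes 1/9.
Yamini is living and takes 1/9.
Sarita is living and takes 1/9.
Hemant is living and takes 1/3.
Girish predeceased; the 1/3 allotted to Girish's branch passes to Girish's issue by representation.
The 1/3 is divided into 2 equal shares of 1/6 among Tarun, Neelam.
Tarun is living and takes 1/6.
Neelam is living and takes 1/6.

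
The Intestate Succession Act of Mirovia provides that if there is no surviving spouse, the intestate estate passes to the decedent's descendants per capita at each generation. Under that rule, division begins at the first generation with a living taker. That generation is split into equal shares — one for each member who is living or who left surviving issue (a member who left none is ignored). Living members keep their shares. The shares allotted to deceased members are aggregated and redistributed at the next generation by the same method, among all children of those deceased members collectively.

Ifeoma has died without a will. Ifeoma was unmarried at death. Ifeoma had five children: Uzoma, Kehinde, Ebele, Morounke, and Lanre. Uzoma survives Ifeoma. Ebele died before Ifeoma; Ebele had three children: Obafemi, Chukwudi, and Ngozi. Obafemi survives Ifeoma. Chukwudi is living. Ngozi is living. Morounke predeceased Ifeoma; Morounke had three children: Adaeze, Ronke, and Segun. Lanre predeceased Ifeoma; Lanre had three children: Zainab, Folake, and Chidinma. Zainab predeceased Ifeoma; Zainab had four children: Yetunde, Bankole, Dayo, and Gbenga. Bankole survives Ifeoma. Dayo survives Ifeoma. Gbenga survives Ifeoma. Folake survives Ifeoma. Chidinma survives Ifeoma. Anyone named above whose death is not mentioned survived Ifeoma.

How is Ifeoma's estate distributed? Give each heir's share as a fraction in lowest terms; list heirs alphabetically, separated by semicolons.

There is no surviving spouse, so the entire estate passes to Ifeoma's descendants per capita at each generation.
At generation 1 (Uzoma, Kehinde, Ebele, Morounke, Lanre) there are 5 shares of (1)/5 = 1/5 each.
Living: Uzoma and Kehinde — each takes 1/5.
Deceased: Ebele, Morounke, and Lanre. Their combined 3/5 is pooled and carried to generation 2.
At generation 2 (Obafemi, Chukwudi, Ngozi, Adaeze, Ronke, Segun, Zainab, Folake, Chidinma) there are 9 shares of (3/5)/9 = 1/15 each.
Living: Obafemi, Chukwudi, Ngozi, Adaeze, Ronke, Segun, Folake, and Chidinma — each takes 1/15.
Deceased: Zainab. That 1/15 share is carried to generation 3.
At generation 3 (Yetunde, Bankole, Dayo, Gbenga) there are 4 shares of (1/15)/4 = 1/60 each.
Living: Yetunde, Bankole, Dayo, and Gbenga — each takes 1/60.

Adaeze 1/15; Bankole 1/60; Chidinma 1/15; Chukwudi 1/15; Dayo 1/60; Folake 1/15; Gbenga 1/60; Kehinde 1/5; Ngozi 1/15; Obafemi 1/15; Ronke 1/15; Segun 1/15; Uzoma 1/5; Yetunde 1/60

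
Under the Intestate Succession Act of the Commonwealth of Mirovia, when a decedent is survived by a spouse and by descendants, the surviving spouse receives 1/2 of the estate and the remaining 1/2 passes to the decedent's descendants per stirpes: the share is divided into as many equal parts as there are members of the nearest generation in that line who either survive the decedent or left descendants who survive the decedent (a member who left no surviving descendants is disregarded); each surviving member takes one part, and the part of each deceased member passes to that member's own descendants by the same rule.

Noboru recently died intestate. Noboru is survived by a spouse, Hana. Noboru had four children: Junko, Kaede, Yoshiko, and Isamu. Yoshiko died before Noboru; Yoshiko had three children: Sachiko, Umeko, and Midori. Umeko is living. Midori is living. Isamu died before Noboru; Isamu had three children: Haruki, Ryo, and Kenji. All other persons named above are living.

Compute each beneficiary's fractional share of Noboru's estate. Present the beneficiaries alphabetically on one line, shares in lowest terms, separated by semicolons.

Hana, as surviving spouse, takes 1/2.
The remaining 1/2 passes to Noboru's descendants per stirpes.
The 1/2 is divided into 4 equal shares of 1/8 among Junko, Kaede, Yoshiko, Isamu.
Junko is living and takes 1/8.
Kaede is living and takes 1/8.
Yoshiko predeceased; the 1/8 allotted to Yoshiko's branch passes to Yoshiko's issue by representation.
The 1/8 is divided into 3 equal shares of 1/24 among Sachiko, Umeko, Midori.
Sachiko is living and takes 1/24.
Umeko is living and takes 1/24.
Midori is living and takes 1/24.
Isamu predeceased; the 1/8 allotted to Isamu's branch passes to Isamu's issue by representation.
The 1/8 is divided into 3 equal shares of 1/24 among Haruki, Ryo, Kenji.
Haruki is living and takes 1/24.
Ryo is living and takes 1/24.
Kenji is living and takes 1/24.

Hana 1/2; Haruki 1/24; Junko 1/8; Kaede 1/8; Kenji 1/24; Midori 1/24; Ryo 1/24; Sachiko 1/24; Umeko 1/24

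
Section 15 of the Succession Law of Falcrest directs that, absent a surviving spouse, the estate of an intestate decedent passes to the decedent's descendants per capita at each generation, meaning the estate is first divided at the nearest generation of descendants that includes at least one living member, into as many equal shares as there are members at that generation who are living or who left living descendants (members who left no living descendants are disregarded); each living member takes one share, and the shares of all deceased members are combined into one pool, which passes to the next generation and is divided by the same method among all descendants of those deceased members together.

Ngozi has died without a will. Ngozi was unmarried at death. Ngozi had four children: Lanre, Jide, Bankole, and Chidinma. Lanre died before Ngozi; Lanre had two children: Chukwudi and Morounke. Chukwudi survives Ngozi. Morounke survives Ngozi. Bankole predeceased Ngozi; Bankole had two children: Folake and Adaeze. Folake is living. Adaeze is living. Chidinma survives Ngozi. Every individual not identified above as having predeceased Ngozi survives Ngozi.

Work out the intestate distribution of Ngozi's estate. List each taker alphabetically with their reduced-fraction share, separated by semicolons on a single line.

Adaeze 1/8; Chidinma 1/4; Chukwudi 1/8; Folake 1/8; Jide 1/4; Morounke 1/8

There is no surviving spouse, so the entire estate passes to Ngozi's descendants per capita at each generation.
At generation 1 (Lanre, Jide, Bankole, Chidinma) there are 4 shares of (1)/4 = 1/4 each.
Living: Jide and Chidinma — each takes 1/4.
Deceased: Lanre and Bankole. Their combined 1/2 is pooled and carried to generation 2.
At generation 2 (Chukwudi, Morounke, Folake, Adaeze) there are 4 shares of (1/2)/4 = 1/8 each.
Living: Chukwudi, Morounke, Folake, and Adaeze — each takes 1/8.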